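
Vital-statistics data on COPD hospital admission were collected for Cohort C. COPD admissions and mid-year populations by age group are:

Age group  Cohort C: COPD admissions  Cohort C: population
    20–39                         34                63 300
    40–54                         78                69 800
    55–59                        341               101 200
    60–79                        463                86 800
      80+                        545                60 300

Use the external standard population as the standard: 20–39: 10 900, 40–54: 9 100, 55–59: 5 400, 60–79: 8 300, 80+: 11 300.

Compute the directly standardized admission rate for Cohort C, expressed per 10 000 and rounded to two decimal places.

Age-specific rates per 10 000 for Cohort C: 5.37, 11.17, 33.70, 53.34, 90.38.
Standard total = 45 000; weights = 0.2422, 0.2022, 0.1200, 0.1844, 0.2511.
Standardized rate: 0.2422×5.37 + 0.2022×11.17 + 0.1200×33.70 + 0.1844×53.34 + 0.2511×90.38 = 40.1385 per 10 000.

40.14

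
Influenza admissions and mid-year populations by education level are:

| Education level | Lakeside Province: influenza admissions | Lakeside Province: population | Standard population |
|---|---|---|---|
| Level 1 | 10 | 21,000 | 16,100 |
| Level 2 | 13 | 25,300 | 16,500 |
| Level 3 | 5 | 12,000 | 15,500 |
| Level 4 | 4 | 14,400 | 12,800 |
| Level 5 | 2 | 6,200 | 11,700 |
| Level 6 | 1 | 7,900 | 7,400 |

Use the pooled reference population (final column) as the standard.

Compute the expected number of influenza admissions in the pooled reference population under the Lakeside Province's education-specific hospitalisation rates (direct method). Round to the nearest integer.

31

Education-specific rates per 100,000 for the Lakeside Province: 47.62, 51.38, 41.67, 27.78, 32.26, 12.66.
Expected influenza admissions = Σ (standard pop × education-specific rate ÷ 100,000)
= 16,100×47.62/100,000 + 16,500×51.38/100,000 + 15,500×41.67/100,000 + 12,800×27.78/100,000 + 11,700×32.26/100,000 + 7,400×12.66/100,000
= 7.67 + 8.48 + 6.46 + 3.56 + 3.77 + 0.94 = 30.87.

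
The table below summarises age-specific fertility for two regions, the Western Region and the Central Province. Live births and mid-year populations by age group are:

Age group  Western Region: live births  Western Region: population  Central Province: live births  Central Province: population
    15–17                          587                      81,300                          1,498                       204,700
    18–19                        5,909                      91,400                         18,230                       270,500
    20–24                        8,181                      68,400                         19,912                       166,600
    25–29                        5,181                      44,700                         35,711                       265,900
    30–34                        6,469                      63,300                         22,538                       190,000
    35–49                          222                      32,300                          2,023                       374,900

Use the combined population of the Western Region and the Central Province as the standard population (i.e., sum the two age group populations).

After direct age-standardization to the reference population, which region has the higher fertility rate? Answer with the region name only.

Central Province

Age-specific rates per 1,000 for the Western Region: 7.220, 64.650, 119.605, 115.906, 102.196, 6.873.
For the Central Province: 7.318, 67.394, 119.520, 134.302, 118.621, 5.396.
Combined standard total = 1,854,000; weights = 0.1543, 0.1952, 0.1268, 0.1675, 0.1366, 0.2196.
The Western Region: 0.1543×7.220 + 0.1952×64.650 + 0.1268×119.605 + 0.1675×115.906 + 0.1366×102.196 + 0.2196×6.873 = 63.7834 per 1,000.
The Central Province: 0.1543×7.318 + 0.1952×67.394 + 0.1268×119.520 + 0.1675×134.302 + 0.1366×118.621 + 0.2196×5.396 = 69.3248 per 1,000.
The crude rates (69.61 vs 67.85) would put the Western Region higher, but that reflects its age composition; once standardized to a common age structure, the Central Province has the higher underlying rate.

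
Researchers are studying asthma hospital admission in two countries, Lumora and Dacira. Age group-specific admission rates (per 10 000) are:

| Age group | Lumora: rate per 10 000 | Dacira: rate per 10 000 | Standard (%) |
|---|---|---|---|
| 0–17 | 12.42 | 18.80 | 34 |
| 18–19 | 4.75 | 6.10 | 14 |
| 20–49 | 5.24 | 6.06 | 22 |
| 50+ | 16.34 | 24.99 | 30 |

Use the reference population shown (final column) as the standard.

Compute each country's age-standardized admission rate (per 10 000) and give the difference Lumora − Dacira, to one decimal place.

Standard weights: 0.34, 0.14, 0.22, 0.30.
Lumora: 0.3400×12.42 + 0.1400×4.75 + 0.2200×5.24 + 0.3000×16.34 = 10.9426 per 10 000.
Dacira: 0.3400×18.80 + 0.1400×6.10 + 0.2200×6.06 + 0.3000×24.99 = 16.0762 per 10 000.
Difference = 10.9426 − 16.0762 = -5.1336.

-5.1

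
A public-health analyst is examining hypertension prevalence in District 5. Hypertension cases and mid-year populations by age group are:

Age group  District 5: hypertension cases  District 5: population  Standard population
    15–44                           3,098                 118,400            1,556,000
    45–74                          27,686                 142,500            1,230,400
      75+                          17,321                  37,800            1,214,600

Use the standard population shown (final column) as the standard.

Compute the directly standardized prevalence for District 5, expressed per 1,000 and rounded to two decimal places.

Age-specific rates per 1,000 for District 5: 26.166, 194.288, 458.228.
Standard total = 4,001,000; weights = 0.3889, 0.3075, 0.3036.
Standardized rate: 0.3889×26.166 + 0.3075×194.288 + 0.3036×458.228 = 209.0298 per 1,000.

209.03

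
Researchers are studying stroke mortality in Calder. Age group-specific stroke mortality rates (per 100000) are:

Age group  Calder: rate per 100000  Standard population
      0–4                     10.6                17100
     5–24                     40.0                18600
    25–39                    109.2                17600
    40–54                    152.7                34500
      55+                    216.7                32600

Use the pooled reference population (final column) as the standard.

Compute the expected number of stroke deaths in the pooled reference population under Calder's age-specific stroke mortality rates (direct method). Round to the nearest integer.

Expected stroke deaths = Σ (standard pop × age-specific rate ÷ 100000)
= 17100×10.6/100000 + 18600×40.0/100000 + 17600×109.2/100000 + 34500×152.7/100000 + 32600×216.7/100000
= 1.81 + 7.44 + 19.22 + 52.68 + 70.64 = 151.80.

152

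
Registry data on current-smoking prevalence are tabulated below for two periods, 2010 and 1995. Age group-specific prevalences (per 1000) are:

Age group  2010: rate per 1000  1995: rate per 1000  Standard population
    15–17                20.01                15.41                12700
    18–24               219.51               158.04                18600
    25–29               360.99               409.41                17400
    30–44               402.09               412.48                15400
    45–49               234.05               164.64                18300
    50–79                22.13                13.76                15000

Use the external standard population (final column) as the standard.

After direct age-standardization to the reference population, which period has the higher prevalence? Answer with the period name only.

2010

Standard total = 97400; weights = 0.1304, 0.1910, 0.1786, 0.1581, 0.1879, 0.1540.
2010: 0.1304×20.01 + 0.1910×219.51 + 0.1786×360.99 + 0.1581×402.09 + 0.1879×234.05 + 0.1540×22.13 = 219.9742 per 1000.
1995: 0.1304×15.41 + 0.1910×158.04 + 0.1786×409.41 + 0.1581×412.48 + 0.1879×164.64 + 0.1540×13.76 = 203.5984 per 1000.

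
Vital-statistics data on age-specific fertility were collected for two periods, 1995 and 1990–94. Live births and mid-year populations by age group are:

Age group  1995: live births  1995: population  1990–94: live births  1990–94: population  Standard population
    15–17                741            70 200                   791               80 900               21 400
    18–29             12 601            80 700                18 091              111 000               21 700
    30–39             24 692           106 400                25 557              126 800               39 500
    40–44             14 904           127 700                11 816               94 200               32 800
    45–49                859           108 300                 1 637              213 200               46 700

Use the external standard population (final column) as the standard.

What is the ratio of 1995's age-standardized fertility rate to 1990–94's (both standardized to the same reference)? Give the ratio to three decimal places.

Age-specific rates per 1 000 for 1995: 10.556, 156.146, 232.068, 116.711, 7.932.
For 1990–94: 9.778, 162.982, 201.554, 125.435, 7.678.
Standard total = 162 100; weights = 0.1320, 0.1339, 0.2437, 0.2023, 0.2881.
1995: 0.1320×10.556 + 0.1339×156.146 + 0.2437×232.068 + 0.2023×116.711 + 0.2881×7.932 = 104.7469 per 1 000.
1990–94: 0.1320×9.778 + 0.1339×162.982 + 0.2437×201.554 + 0.2023×125.435 + 0.2881×7.678 = 99.8160 per 1 000.
Ratio = 104.7469 ÷ 99.8160 = 1.04940.

1.049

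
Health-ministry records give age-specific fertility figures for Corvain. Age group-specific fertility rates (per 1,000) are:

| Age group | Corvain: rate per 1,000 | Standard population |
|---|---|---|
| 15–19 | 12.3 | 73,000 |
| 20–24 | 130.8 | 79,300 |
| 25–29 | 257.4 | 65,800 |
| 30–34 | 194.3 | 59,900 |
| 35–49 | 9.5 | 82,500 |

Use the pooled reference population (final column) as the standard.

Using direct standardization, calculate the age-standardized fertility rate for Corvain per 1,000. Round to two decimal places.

Standard total = 360,500; weights = 0.2025, 0.2200, 0.1825, 0.1662, 0.2288.
Standardized rate: 0.2025×12.3 + 0.2200×130.8 + 0.1825×257.4 + 0.1662×194.3 + 0.2288×9.5 = 112.7034 per 1,000.

112.70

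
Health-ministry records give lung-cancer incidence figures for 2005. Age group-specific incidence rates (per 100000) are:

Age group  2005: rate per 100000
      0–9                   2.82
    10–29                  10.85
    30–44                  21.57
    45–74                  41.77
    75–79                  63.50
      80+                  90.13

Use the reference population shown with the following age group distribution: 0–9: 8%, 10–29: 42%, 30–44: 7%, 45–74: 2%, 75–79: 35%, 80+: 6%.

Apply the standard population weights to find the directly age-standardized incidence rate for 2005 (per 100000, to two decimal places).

Standard weights: 0.08, 0.42, 0.07, 0.02, 0.35, 0.06.
Standardized rate: 0.0800×2.82 + 0.4200×10.85 + 0.0700×21.57 + 0.0200×41.77 + 0.3500×63.50 + 0.0600×90.13 = 34.7607 per 100000.

34.76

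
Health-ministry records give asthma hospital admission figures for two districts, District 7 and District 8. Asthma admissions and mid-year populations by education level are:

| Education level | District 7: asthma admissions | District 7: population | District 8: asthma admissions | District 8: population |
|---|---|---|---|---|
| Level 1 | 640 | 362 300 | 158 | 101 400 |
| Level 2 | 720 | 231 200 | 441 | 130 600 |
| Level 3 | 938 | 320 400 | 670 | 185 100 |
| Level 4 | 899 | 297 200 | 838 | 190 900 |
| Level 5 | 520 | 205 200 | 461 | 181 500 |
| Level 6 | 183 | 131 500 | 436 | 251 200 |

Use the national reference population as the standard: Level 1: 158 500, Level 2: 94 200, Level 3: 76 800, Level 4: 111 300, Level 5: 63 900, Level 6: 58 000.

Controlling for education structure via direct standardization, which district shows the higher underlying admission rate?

Education-specific rates per 10 000 for District 7: 17.66, 31.14, 29.28, 30.25, 25.34, 13.92.
For District 8: 15.58, 33.77, 36.20, 43.90, 25.40, 17.36.
Standard total = 562 700; weights = 0.2817, 0.1674, 0.1365, 0.1978, 0.1136, 0.1031.
District 7: 0.2817×17.66 + 0.1674×31.14 + 0.1365×29.28 + 0.1978×30.25 + 0.1136×25.34 + 0.1031×13.92 = 24.4802 per 10 000.
District 8: 0.2817×15.58 + 0.1674×33.77 + 0.1365×36.20 + 0.1978×43.90 + 0.1136×25.40 + 0.1031×17.36 = 28.3383 per 10 000.

District 8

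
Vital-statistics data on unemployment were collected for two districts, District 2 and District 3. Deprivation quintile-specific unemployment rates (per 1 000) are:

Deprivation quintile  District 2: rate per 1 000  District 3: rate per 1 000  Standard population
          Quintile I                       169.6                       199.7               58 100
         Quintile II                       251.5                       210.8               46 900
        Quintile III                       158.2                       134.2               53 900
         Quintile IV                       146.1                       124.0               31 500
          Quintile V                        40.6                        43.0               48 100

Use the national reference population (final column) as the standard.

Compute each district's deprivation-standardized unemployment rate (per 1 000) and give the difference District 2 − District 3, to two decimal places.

8.53

Standard total = 238 500; weights = 0.2436, 0.1966, 0.2260, 0.1321, 0.2017.
District 2: 0.2436×169.6 + 0.1966×251.5 + 0.2260×158.2 + 0.1321×146.1 + 0.2017×40.6 = 154.0088 per 1 000.
District 3: 0.2436×199.7 + 0.1966×210.8 + 0.2260×134.2 + 0.1321×124.0 + 0.2017×43.0 = 145.4791 per 1 000.
Difference = 154.0088 − 145.4791 = 8.5297.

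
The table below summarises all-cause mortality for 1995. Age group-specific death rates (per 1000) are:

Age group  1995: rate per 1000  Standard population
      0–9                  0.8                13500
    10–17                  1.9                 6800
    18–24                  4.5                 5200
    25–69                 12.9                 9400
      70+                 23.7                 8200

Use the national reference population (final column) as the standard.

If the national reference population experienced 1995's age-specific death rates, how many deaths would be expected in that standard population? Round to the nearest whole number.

Expected deaths = Σ (standard pop × age-specific rate ÷ 1000)
= 13500×0.8/1000 + 6800×1.9/1000 + 5200×4.5/1000 + 9400×12.9/1000 + 8200×23.7/1000
= 10.80 + 12.92 + 23.40 + 121.26 + 194.34 = 362.72.

363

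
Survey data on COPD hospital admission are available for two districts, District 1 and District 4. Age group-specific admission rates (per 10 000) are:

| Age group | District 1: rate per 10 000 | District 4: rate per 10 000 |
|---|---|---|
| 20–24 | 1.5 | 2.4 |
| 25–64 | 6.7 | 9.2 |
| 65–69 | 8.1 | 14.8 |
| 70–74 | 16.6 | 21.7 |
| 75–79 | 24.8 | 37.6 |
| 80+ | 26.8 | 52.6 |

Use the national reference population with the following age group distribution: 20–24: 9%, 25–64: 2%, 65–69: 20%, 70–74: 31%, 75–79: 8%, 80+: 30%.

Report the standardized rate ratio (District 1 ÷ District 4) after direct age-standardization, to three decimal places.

Standard weights: 0.09, 0.02, 0.20, 0.31, 0.08, 0.30.
District 1: 0.0900×1.5 + 0.0200×6.7 + 0.2000×8.1 + 0.3100×16.6 + 0.0800×24.8 + 0.3000×26.8 = 17.0590 per 10 000.
District 4: 0.0900×2.4 + 0.0200×9.2 + 0.2000×14.8 + 0.3100×21.7 + 0.0800×37.6 + 0.3000×52.6 = 28.8750 per 10 000.
Ratio = 17.0590 ÷ 28.8750 = 0.59079.

0.591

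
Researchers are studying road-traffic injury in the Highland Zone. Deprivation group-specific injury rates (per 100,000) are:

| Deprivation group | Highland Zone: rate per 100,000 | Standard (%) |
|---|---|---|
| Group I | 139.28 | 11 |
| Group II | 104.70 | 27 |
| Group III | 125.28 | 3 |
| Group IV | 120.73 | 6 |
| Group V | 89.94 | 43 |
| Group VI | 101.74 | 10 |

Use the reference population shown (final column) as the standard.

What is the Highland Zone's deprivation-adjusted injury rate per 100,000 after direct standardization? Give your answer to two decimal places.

Standard weights: 0.11, 0.27, 0.03, 0.06, 0.43, 0.10.
Standardized rate: 0.1100×139.28 + 0.2700×104.70 + 0.0300×125.28 + 0.0600×120.73 + 0.4300×89.94 + 0.1000×101.74 = 103.4402 per 100,000.

103.44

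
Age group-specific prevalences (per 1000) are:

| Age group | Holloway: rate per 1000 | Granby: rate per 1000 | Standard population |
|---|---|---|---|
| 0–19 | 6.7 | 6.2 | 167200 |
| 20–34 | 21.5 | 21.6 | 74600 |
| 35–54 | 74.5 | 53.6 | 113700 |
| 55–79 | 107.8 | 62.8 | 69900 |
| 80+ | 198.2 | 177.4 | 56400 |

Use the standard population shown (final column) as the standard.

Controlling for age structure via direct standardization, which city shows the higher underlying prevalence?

Holloway

Standard total = 481800; weights = 0.3470, 0.1548, 0.2360, 0.1451, 0.1171.
Holloway: 0.3470×6.7 + 0.1548×21.5 + 0.2360×74.5 + 0.1451×107.8 + 0.1171×198.2 = 62.0766 per 1000.
Granby: 0.3470×6.2 + 0.1548×21.6 + 0.2360×53.6 + 0.1451×62.8 + 0.1171×177.4 = 48.0228 per 1000.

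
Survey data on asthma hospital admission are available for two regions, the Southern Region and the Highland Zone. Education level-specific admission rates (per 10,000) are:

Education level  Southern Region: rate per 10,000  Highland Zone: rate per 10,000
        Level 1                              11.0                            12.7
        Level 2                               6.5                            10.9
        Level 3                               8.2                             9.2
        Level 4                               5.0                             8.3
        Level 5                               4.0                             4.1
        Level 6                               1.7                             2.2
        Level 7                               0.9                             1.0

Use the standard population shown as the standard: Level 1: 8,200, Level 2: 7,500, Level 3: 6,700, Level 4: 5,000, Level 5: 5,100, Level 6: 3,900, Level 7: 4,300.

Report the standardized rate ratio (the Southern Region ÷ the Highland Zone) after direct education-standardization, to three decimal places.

0.774

Standard total = 40,700; weights = 0.2015, 0.1843, 0.1646, 0.1229, 0.1253, 0.0958, 0.1057.
The Southern Region: 0.2015×11.0 + 0.1843×6.5 + 0.1646×8.2 + 0.1229×5.0 + 0.1253×4.0 + 0.0958×1.7 + 0.1057×0.9 = 6.1373 per 10,000.
The Highland Zone: 0.2015×12.7 + 0.1843×10.9 + 0.1646×9.2 + 0.1229×8.3 + 0.1253×4.1 + 0.0958×2.2 + 0.1057×1.0 = 7.9317 per 10,000.
Ratio = 6.1373 ÷ 7.9317 = 0.77377.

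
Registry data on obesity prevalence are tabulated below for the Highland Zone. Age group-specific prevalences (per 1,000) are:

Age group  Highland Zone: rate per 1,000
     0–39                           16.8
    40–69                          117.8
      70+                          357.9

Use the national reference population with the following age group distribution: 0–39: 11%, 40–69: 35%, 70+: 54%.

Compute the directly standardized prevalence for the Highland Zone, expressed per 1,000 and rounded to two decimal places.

Standard weights: 0.11, 0.35, 0.54.
Standardized rate: 0.1100×16.8 + 0.3500×117.8 + 0.5400×357.9 = 236.3440 per 1,000.

236.34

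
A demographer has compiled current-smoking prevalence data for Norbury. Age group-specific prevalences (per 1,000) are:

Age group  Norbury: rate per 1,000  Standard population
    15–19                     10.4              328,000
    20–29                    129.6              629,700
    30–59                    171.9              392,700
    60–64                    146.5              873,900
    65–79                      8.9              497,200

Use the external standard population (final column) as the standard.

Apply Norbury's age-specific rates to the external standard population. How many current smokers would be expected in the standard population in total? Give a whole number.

Expected current smokers = Σ (standard pop × age-specific rate ÷ 1,000)
= 328,000×10.4/1,000 + 629,700×129.6/1,000 + 392,700×171.9/1,000 + 873,900×146.5/1,000 + 497,200×8.9/1,000
= 3411.20 + 81609.12 + 67505.13 + 128026.35 + 4425.08 = 284976.88.

284977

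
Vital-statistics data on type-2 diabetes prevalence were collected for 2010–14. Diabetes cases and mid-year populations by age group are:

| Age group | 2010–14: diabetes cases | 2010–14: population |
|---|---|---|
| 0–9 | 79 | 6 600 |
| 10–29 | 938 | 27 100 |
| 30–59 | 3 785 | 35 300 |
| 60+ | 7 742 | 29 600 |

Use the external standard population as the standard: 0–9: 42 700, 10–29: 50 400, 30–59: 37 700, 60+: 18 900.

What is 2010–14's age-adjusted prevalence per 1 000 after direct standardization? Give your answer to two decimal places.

Age-specific rates per 1 000 for 2010–14: 11.970, 34.613, 107.224, 261.554.
Standard total = 149 700; weights = 0.2852, 0.3367, 0.2518, 0.1263.
Standardized rate: 0.2852×11.970 + 0.3367×34.613 + 0.2518×107.224 + 0.1263×261.554 = 75.0921 per 1 000.

75.09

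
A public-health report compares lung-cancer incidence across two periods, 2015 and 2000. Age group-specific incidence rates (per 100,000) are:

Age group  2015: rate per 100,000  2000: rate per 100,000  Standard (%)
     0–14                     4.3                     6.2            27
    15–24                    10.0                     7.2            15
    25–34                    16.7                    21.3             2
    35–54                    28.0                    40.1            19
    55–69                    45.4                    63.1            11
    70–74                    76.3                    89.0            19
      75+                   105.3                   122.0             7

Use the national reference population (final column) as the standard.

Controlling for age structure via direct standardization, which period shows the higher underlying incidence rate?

Standard weights: 0.27, 0.15, 0.02, 0.19, 0.11, 0.19, 0.07.
2015: 0.2700×4.3 + 0.1500×10.0 + 0.0200×16.7 + 0.1900×28.0 + 0.1100×45.4 + 0.1900×76.3 + 0.0700×105.3 = 35.1770 per 100,000.
2000: 0.2700×6.2 + 0.1500×7.2 + 0.0200×21.3 + 0.1900×40.1 + 0.1100×63.1 + 0.1900×89.0 + 0.0700×122.0 = 43.1900 per 100,000.

2000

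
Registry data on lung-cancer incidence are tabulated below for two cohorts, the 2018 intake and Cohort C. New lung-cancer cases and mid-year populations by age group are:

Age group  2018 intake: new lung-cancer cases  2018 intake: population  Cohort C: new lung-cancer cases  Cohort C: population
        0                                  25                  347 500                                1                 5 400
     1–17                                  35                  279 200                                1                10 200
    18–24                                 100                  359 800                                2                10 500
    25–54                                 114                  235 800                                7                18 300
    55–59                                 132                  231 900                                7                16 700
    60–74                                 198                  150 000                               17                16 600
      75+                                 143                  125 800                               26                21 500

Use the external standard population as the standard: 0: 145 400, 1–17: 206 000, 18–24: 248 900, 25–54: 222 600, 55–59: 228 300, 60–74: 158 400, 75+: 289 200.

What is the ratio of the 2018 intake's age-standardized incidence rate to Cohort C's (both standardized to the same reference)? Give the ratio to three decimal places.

Age-specific rates per 100 000 for the 2018 intake: 7.19, 12.54, 27.79, 48.35, 56.92, 132.00, 113.67.
For Cohort C: 18.52, 9.80, 19.05, 38.25, 41.92, 102.41, 120.93.
Standard total = 1 498 800; weights = 0.0970, 0.1374, 0.1661, 0.1485, 0.1523, 0.1057, 0.1930.
The 2018 intake: 0.0970×7.19 + 0.1374×12.54 + 0.1661×27.79 + 0.1485×48.35 + 0.1523×56.92 + 0.1057×132.00 + 0.1930×113.67 = 58.7710 per 100 000.
Cohort C: 0.0970×18.52 + 0.1374×9.80 + 0.1661×19.05 + 0.1485×38.25 + 0.1523×41.92 + 0.1057×102.41 + 0.1930×120.93 = 52.5301 per 100 000.
Ratio = 58.7710 ÷ 52.5301 = 1.11881.

1.119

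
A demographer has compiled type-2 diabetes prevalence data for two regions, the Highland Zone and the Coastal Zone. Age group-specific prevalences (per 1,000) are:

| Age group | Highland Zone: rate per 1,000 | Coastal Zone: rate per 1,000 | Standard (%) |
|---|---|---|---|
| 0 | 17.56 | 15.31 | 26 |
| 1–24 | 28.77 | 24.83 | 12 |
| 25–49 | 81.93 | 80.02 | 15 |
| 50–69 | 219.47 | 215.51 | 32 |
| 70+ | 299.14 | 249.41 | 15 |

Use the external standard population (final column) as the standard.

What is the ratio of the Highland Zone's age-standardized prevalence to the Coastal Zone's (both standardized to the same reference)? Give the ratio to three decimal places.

Standard weights: 0.26, 0.12, 0.15, 0.32, 0.15.
The Highland Zone: 0.2600×17.56 + 0.1200×28.77 + 0.1500×81.93 + 0.3200×219.47 + 0.1500×299.14 = 135.4089 per 1,000.
The Coastal Zone: 0.2600×15.31 + 0.1200×24.83 + 0.1500×80.02 + 0.3200×215.51 + 0.1500×249.41 = 125.3379 per 1,000.
Ratio = 135.4089 ÷ 125.3379 = 1.08035.

1.080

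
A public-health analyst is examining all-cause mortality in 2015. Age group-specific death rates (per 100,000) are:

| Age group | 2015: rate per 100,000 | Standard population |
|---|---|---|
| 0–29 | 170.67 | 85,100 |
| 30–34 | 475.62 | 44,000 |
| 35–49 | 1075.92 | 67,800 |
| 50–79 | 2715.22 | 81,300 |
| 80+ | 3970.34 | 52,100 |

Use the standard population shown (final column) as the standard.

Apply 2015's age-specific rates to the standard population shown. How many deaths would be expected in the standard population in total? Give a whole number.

5360

Expected deaths = Σ (standard pop × age-specific rate ÷ 100,000)
= 85,100×170.67/100,000 + 44,000×475.62/100,000 + 67,800×1075.92/100,000 + 81,300×2715.22/100,000 + 52,100×3970.34/100,000
= 145.24 + 209.27 + 729.47 + 2207.47 + 2068.55 = 5360.01.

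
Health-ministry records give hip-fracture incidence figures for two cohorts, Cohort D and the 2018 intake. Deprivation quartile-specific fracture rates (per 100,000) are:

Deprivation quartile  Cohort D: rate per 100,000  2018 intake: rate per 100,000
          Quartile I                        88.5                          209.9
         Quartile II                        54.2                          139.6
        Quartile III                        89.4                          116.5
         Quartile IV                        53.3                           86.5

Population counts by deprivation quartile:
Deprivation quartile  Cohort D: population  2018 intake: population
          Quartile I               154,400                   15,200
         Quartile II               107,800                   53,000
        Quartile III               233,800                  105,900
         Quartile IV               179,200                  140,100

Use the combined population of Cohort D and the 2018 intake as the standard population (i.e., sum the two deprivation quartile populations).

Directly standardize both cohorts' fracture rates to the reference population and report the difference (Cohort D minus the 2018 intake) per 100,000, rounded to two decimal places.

-54.71

Combined standard total = 989,400; weights = 0.1714, 0.1625, 0.3433, 0.3227.
Cohort D: 0.1714×88.5 + 0.1625×54.2 + 0.3433×89.4 + 0.3227×53.3 = 71.8747 per 100,000.
The 2018 intake: 0.1714×209.9 + 0.1625×139.6 + 0.3433×116.5 + 0.3227×86.5 = 126.5830 per 100,000.
Difference = 71.8747 − 126.5830 = -54.7083.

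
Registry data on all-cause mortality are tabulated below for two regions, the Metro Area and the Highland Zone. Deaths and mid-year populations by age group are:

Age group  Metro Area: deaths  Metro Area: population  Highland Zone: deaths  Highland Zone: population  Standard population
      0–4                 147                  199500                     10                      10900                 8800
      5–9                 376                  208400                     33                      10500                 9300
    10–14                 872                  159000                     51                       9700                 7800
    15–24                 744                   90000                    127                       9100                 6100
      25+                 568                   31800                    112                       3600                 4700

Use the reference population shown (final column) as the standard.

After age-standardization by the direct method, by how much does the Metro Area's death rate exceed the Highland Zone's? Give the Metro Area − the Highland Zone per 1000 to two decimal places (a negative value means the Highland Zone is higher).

Age-specific rates per 1000 for the Metro Area: 0.737, 1.804, 5.484, 8.267, 17.862.
For the Highland Zone: 0.917, 3.143, 5.258, 13.956, 31.111.
Standard total = 36700; weights = 0.2398, 0.2534, 0.2125, 0.1662, 0.1281.
The Metro Area: 0.2398×0.737 + 0.2534×1.804 + 0.2125×5.484 + 0.1662×8.267 + 0.1281×17.862 = 5.4610 per 1000.
The Highland Zone: 0.2398×0.917 + 0.2534×3.143 + 0.2125×5.258 + 0.1662×13.956 + 0.1281×31.111 = 8.4378 per 1000.
Difference = 5.4610 − 8.4378 = -2.9768.

-2.98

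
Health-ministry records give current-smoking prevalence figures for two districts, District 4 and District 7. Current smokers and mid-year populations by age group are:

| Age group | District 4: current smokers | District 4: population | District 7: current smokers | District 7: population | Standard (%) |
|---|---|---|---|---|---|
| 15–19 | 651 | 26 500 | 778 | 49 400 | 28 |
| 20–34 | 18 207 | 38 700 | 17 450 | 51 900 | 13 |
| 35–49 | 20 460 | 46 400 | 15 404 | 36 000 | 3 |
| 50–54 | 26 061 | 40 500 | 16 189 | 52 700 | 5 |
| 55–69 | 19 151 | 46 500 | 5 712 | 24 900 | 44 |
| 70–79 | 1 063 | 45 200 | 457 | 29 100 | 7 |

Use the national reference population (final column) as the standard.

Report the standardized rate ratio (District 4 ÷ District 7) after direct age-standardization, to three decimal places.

Age-specific rates per 1 000 for District 4: 24.566, 470.465, 440.948, 643.481, 411.849, 23.518.
For District 7: 15.749, 336.224, 427.889, 307.192, 229.398, 15.704.
Standard weights: 0.28, 0.13, 0.03, 0.05, 0.44, 0.07.
District 4: 0.2800×24.566 + 0.1300×470.465 + 0.0300×440.948 + 0.0500×643.481 + 0.4400×411.849 + 0.0700×23.518 = 296.3015 per 1 000.
District 7: 0.2800×15.749 + 0.1300×336.224 + 0.0300×427.889 + 0.0500×307.192 + 0.4400×229.398 + 0.0700×15.704 = 178.3493 per 1 000.
Ratio = 296.3015 ÷ 178.3493 = 1.66136.

1.661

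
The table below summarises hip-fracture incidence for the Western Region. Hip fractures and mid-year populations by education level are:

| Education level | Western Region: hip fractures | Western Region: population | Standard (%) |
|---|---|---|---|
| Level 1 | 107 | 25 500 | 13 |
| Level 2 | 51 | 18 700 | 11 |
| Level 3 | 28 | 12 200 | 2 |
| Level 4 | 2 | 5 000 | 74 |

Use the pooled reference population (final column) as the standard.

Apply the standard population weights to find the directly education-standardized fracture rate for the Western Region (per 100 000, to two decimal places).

118.74

Education-specific rates per 100 000 for the Western Region: 419.61, 272.73, 229.51, 40.00.
Standard weights: 0.13, 0.11, 0.02, 0.74.
Standardized rate: 0.1300×419.61 + 0.1100×272.73 + 0.0200×229.51 + 0.7400×40.00 = 118.7392 per 100 000.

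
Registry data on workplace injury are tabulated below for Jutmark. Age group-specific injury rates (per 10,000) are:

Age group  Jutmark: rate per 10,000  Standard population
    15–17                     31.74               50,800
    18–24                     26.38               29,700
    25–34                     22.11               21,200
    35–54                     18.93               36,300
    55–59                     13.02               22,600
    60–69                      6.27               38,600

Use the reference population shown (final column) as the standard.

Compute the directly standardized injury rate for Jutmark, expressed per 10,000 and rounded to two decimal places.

Standard total = 199,200; weights = 0.2550, 0.1491, 0.1064, 0.1822, 0.1135, 0.1938.
Standardized rate: 0.2550×31.74 + 0.1491×26.38 + 0.1064×22.11 + 0.1822×18.93 + 0.1135×13.02 + 0.1938×6.27 = 20.5223 per 10,000.

20.52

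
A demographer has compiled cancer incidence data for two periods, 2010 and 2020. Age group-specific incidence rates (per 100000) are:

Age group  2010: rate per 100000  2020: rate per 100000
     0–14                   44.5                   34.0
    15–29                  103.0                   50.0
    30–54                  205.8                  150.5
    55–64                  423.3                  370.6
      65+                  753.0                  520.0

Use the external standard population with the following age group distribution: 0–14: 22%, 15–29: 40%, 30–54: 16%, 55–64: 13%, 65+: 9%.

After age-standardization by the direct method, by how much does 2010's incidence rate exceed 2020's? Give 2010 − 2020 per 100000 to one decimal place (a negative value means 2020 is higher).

60.2

Standard weights: 0.22, 0.40, 0.16, 0.13, 0.09.
2010: 0.2200×44.5 + 0.4000×103.0 + 0.1600×205.8 + 0.1300×423.3 + 0.0900×753.0 = 206.7170 per 100000.
2020: 0.2200×34.0 + 0.4000×50.0 + 0.1600×150.5 + 0.1300×370.6 + 0.0900×520.0 = 146.5380 per 100000.
Difference = 206.7170 − 146.5380 = 60.1790.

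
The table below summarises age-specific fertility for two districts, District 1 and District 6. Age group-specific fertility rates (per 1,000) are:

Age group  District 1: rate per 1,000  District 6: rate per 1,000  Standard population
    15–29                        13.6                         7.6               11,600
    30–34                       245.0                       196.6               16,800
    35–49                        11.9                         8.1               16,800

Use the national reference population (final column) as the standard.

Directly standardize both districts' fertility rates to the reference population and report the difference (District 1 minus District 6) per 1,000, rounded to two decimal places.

20.94

Standard total = 45,200; weights = 0.2566, 0.3717, 0.3717.
District 1: 0.2566×13.6 + 0.3717×245.0 + 0.3717×11.9 = 98.9752 per 1,000.
District 6: 0.2566×7.6 + 0.3717×196.6 + 0.3717×8.1 = 78.0336 per 1,000.
Difference = 98.9752 − 78.0336 = 20.9416.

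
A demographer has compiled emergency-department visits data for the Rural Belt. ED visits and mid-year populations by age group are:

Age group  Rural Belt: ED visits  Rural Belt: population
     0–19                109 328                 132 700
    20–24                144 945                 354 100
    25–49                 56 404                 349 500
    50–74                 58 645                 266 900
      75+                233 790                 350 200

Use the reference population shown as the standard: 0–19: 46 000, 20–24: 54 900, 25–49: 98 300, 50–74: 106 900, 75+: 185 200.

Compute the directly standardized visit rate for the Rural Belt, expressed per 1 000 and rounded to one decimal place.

454.6

Age-specific rates per 1 000 for the Rural Belt: 823.873, 409.334, 161.385, 219.726, 667.590.
Standard total = 491 300; weights = 0.0936, 0.1117, 0.2001, 0.2176, 0.3770.
Standardized rate: 0.0936×823.873 + 0.1117×409.334 + 0.2001×161.385 + 0.2176×219.726 + 0.3770×667.590 = 454.6329 per 1 000.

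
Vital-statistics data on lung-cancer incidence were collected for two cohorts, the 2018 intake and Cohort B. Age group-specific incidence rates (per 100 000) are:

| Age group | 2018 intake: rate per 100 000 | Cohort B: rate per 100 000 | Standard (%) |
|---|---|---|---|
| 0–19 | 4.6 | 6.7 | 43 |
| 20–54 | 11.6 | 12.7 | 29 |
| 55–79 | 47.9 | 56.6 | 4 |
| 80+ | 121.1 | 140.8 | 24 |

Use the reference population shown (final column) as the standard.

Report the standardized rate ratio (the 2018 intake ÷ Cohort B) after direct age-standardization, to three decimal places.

Standard weights: 0.43, 0.29, 0.04, 0.24.
The 2018 intake: 0.4300×4.6 + 0.2900×11.6 + 0.0400×47.9 + 0.2400×121.1 = 36.3220 per 100 000.
Cohort B: 0.4300×6.7 + 0.2900×12.7 + 0.0400×56.6 + 0.2400×140.8 = 42.6200 per 100 000.
Ratio = 36.3220 ÷ 42.6200 = 0.85223.

0.852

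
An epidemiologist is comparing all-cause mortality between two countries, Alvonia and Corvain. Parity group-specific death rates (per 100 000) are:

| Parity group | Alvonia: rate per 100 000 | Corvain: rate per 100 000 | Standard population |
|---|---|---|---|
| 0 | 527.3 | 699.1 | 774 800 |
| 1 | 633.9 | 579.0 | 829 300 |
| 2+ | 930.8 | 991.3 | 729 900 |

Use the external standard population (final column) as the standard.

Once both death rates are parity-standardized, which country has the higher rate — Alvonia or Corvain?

Corvain

Standard total = 2 334 000; weights = 0.3320, 0.3553, 0.3127.
Alvonia: 0.3320×527.3 + 0.3553×633.9 + 0.3127×930.8 = 691.3609 per 100 000.
Corvain: 0.3320×699.1 + 0.3553×579.0 + 0.3127×991.3 = 747.8052 per 100 000.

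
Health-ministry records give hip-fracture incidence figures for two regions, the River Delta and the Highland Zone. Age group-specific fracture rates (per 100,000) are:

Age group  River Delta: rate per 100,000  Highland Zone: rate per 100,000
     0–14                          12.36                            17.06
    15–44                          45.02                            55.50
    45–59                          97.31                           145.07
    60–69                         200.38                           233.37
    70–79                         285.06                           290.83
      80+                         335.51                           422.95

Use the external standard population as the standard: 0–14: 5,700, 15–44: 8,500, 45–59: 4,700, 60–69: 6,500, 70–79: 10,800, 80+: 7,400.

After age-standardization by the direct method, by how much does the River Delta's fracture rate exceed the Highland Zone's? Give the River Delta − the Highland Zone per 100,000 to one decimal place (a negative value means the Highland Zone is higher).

Standard total = 43,600; weights = 0.1307, 0.1950, 0.1078, 0.1491, 0.2477, 0.1697.
The River Delta: 0.1307×12.36 + 0.1950×45.02 + 0.1078×97.31 + 0.1491×200.38 + 0.2477×285.06 + 0.1697×335.51 = 178.3113 per 100,000.
The Highland Zone: 0.1307×17.06 + 0.1950×55.50 + 0.1078×145.07 + 0.1491×233.37 + 0.2477×290.83 + 0.1697×422.95 = 207.3055 per 100,000.
Difference = 178.3113 − 207.3055 = -28.9942.

-29.0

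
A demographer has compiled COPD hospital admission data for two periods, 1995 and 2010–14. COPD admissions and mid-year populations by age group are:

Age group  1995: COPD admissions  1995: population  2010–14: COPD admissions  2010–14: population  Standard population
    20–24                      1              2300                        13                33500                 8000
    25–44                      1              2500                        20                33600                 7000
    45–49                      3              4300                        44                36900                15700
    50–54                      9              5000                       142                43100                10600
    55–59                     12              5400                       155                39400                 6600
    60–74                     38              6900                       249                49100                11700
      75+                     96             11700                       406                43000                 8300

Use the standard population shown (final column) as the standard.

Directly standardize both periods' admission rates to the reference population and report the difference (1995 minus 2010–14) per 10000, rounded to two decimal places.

-6.05

Age-specific rates per 10000 for 1995: 4.35, 4.00, 6.98, 18.00, 22.22, 55.07, 82.05.
For 2010–14: 3.88, 5.95, 11.92, 32.95, 39.34, 50.71, 94.42.
Standard total = 67900; weights = 0.1178, 0.1031, 0.2312, 0.1561, 0.0972, 0.1723, 0.1222.
1995: 0.1178×4.35 + 0.1031×4.00 + 0.2312×6.98 + 0.1561×18.00 + 0.0972×22.22 + 0.1723×55.07 + 0.1222×82.05 = 27.0274 per 10000.
2010–14: 0.1178×3.88 + 0.1031×5.95 + 0.2312×11.92 + 0.1561×32.95 + 0.0972×39.34 + 0.1723×50.71 + 0.1222×94.42 = 33.0753 per 10000.
Difference = 27.0274 − 33.0753 = -6.0480.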